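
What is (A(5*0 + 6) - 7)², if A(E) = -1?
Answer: 64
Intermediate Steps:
(A(5*0 + 6) - 7)² = (-1 - 7)² = (-8)² = 64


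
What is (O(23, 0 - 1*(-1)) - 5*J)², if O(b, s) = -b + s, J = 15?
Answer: 9409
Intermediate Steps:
O(b, s) = s - b
(O(23, 0 - 1*(-1)) - 5*J)² = (((0 - 1*(-1)) - 1*23) - 5*15)² = (((0 + 1) - 23) - 75)² = ((1 - 23) - 75)² = (-22 - 75)² = (-97)² = 9409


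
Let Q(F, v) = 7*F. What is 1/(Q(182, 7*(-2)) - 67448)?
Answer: -1/66174 ≈ -1.5112e-5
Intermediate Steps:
1/(Q(182, 7*(-2)) - 67448) = 1/(7*182 - 67448) = 1/(1274 - 67448) = 1/(-66174) = -1/66174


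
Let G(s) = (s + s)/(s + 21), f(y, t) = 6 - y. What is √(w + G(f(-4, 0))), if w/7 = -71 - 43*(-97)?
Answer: 2*√6895330/31 ≈ 169.41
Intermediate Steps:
G(s) = 2*s/(21 + s) (G(s) = (2*s)/(21 + s) = 2*s/(21 + s))
w = 28700 (w = 7*(-71 - 43*(-97)) = 7*(-71 + 4171) = 7*4100 = 28700)
√(w + G(f(-4, 0))) = √(28700 + 2*(6 - 1*(-4))/(21 + (6 - 1*(-4)))) = √(28700 + 2*(6 + 4)/(21 + (6 + 4))) = √(28700 + 2*10/(21 + 10)) = √(28700 + 2*10/31) = √(28700 + 2*10*(1/31)) = √(28700 + 20/31) = √(889720/31) = 2*√6895330/31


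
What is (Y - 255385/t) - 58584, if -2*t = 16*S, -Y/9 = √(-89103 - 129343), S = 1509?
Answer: -706970663/12072 - 9*I*√218446 ≈ -58563.0 - 4206.4*I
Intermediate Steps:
Y = -9*I*√218446 (Y = -9*√(-89103 - 129343) = -9*I*√218446 ≈ -4206.4*I)
t = -12072 (t = -8*1509 = -½*24144 = -12072)
(Y - 255385/t) - 58584 = (-9*I*√218446 - 255385/(-12072)) - 58584 = (-9*I*√218446 - 255385*(-1/12072)) - 58584 = (-9*I*√218446 + 255385/12072) - 58584 = (255385/12072 - 9*I*√218446) - 58584 = -706970663/12072 - 9*I*√218446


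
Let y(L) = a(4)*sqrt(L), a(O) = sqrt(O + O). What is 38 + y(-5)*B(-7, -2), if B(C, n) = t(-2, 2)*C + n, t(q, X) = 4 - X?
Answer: 38 - 32*I*sqrt(10) ≈ 38.0 - 101.19*I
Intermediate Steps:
a(O) = sqrt(2)*sqrt(O) (a(O) = sqrt(2*O) = sqrt(2)*sqrt(O))
B(C, n) = n + 2*C (B(C, n) = (4 - 1*2)*C + n = (4 - 2)*C + n = 2*C + n = n + 2*C)
y(L) = 2*sqrt(2)*sqrt(L) (y(L) = (sqrt(2)*sqrt(4))*sqrt(L) = (sqrt(2)*2)*sqrt(L) = (2*sqrt(2))*sqrt(L) = 2*sqrt(2)*sqrt(L))
38 + y(-5)*B(-7, -2) = 38 + (2*sqrt(2)*sqrt(-5))*(-2 + 2*(-7)) = 38 + (2*sqrt(2)*(I*sqrt(5)))*(-2 - 14) = 38 + (2*I*sqrt(10))*(-16) = 38 - 32*I*sqrt(10)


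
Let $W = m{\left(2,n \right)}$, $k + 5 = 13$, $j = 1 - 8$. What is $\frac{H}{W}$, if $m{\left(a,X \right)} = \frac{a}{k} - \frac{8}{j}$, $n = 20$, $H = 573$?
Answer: $\frac{5348}{13} \approx 411.38$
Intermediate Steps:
$j = -7$ ($j = 1 - 8 = -7$)
$k = 8$ ($k = -5 + 13 = 8$)
$m{\left(a,X \right)} = \frac{8}{7} + \frac{a}{8}$ ($m{\left(a,X \right)} = \frac{a}{8} - \frac{8}{-7} = a \frac{1}{8} - - \frac{8}{7} = \frac{a}{8} + \frac{8}{7} = \frac{8}{7} + \frac{a}{8}$)
$W = \frac{39}{28}$ ($W = \frac{8}{7} + \frac{1}{8} \cdot 2 = \frac{8}{7} + \frac{1}{4} = \frac{39}{28} \approx 1.3929$)
$\frac{H}{W} = \frac{573}{\frac{39}{28}} = 573 \cdot \frac{28}{39} = \frac{5348}{13}$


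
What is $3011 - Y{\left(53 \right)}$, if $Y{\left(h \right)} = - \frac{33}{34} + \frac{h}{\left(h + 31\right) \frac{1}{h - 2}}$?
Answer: $\frac{1418381}{476} \approx 2979.8$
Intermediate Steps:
$Y{\left(h \right)} = - \frac{33}{34} + \frac{h \left(-2 + h\right)}{31 + h}$ ($Y{\left(h \right)} = \left(-33\right) \frac{1}{34} + \frac{h}{\left(31 + h\right) \frac{1}{-2 + h}} = - \frac{33}{34} + \frac{h}{\frac{1}{-2 + h} \left(31 + h\right)} = - \frac{33}{34} + h \frac{-2 + h}{31 + h} = - \frac{33}{34} + \frac{h \left(-2 + h\right)}{31 + h}$)
$3011 - Y{\left(53 \right)} = 3011 - \frac{-1023 - 5353 + 34 \cdot 53^{2}}{34 \left(31 + 53\right)} = 3011 - \frac{-1023 - 5353 + 34 \cdot 2809}{34 \cdot 84} = 3011 - \frac{1}{34} \cdot \frac{1}{84} \left(-1023 - 5353 + 95506\right) = 3011 - \frac{1}{34} \cdot \frac{1}{84} \cdot 89130 = 3011 - \frac{14855}{476} = \frac{1418381}{476}$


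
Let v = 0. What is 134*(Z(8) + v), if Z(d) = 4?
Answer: 536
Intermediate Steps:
134*(Z(8) + v) = 134*(4 + 0) = 134*4 = 536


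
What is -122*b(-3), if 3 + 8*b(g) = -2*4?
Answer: 671/4 ≈ 167.75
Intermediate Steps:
b(g) = -11/8 (b(g) = -3/8 + (-2*4)/8 = -3/8 + (1/8)*(-8) = -3/8 - 1 = -11/8)
-122*b(-3) = -122*(-11/8) = 671/4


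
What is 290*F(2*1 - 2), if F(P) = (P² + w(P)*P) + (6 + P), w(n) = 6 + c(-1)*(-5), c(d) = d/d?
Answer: 1740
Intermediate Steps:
c(d) = 1
w(n) = 1 (w(n) = 6 + 1*(-5) = 6 - 5 = 1)
F(P) = 6 + P² + 2*P (F(P) = (P² + 1*P) + (6 + P) = (P² + P) + (6 + P) = (P + P²) + (6 + P) = 6 + P² + 2*P)
290*F(2*1 - 2) = 290*(6 + (2*1 - 2)² + 2*(2*1 - 2)) = 290*(6 + (2 - 2)² + 2*(2 - 2)) = 290*(6 + 0² + 2*0) = 290*(6 + 0 + 0) = 290*6 = 1740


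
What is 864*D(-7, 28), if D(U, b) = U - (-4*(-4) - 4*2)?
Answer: -12960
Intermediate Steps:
D(U, b) = -8 + U (D(U, b) = U - (16 - 8) = U - 1*8 = U - 8 = -8 + U)
864*D(-7, 28) = 864*(-8 - 7) = 864*(-15) = -12960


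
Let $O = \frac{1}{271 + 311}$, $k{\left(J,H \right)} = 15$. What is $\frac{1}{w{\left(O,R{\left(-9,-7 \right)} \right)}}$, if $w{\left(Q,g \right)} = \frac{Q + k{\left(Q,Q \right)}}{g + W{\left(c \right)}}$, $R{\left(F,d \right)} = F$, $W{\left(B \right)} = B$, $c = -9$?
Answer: $- \frac{10476}{8731} \approx -1.1999$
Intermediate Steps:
$O = \frac{1}{582} \approx 0.0017182$
$w{\left(Q,g \right)} = \frac{15 + Q}{-9 + g}$ ($w{\left(Q,g \right)} = \frac{Q + 15}{g - 9} = \frac{15 + Q}{-9 + g}$)
$\frac{1}{w{\left(O,R{\left(-9,-7 \right)} \right)}} = \frac{1}{\frac{1}{-9 - 9} \left(15 + \frac{1}{582}\right)} = \frac{1}{\frac{1}{-18} \cdot \frac{8731}{582}} = \frac{1}{\left(- \frac{1}{18}\right) \frac{8731}{582}} = \frac{1}{- \frac{8731}{10476}} = - \frac{10476}{8731}$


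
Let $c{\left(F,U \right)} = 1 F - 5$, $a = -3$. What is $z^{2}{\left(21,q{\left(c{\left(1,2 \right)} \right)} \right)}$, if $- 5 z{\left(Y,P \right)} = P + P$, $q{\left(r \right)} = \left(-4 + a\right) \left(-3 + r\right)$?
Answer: $\frac{9604}{25} \approx 384.16$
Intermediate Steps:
$c{\left(F,U \right)} = -5 + F$ ($c{\left(F,U \right)} = F - 5 = -5 + F$)
$q{\left(r \right)} = 21 - 7 r$ ($q{\left(r \right)} = \left(-4 - 3\right) \left(-3 + r\right) = - 7 \left(-3 + r\right) = 21 - 7 r$)
$z{\left(Y,P \right)} = - \frac{2 P}{5}$ ($z{\left(Y,P \right)} = - \frac{P + P}{5} = - \frac{2 P}{5}$)
$z^{2}{\left(21,q{\left(c{\left(1,2 \right)} \right)} \right)} = \left(- \frac{2 \left(21 - 7 \left(-5 + 1\right)\right)}{5}\right)^{2} = \left(- \frac{2 \left(21 - -28\right)}{5}\right)^{2} = \left(- \frac{2 \left(21 + 28\right)}{5}\right)^{2} = \left(\left(- \frac{2}{5}\right) 49\right)^{2} = \left(- \frac{98}{5}\right)^{2} = \frac{9604}{25}$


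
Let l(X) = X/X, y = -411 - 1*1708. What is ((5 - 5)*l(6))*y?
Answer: 0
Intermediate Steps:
y = -2119 (y = -411 - 1708 = -2119)
l(X) = 1
((5 - 5)*l(6))*y = ((5 - 5)*1)*(-2119) = (0*1)*(-2119) = 0*(-2119) = 0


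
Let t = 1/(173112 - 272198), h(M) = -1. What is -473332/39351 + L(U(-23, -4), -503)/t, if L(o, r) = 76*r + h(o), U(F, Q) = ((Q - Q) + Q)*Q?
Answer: 149059962094262/39351 ≈ 3.7880e+9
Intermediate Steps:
t = -1/99086 (t = 1/(-99086) = -1/99086 ≈ -1.0092e-5)
U(F, Q) = Q² (U(F, Q) = (0 + Q)*Q = Q*Q = Q²)
L(o, r) = -1 + 76*r (L(o, r) = 76*r - 1 = -1 + 76*r)
-473332/39351 + L(U(-23, -4), -503)/t = -473332/39351 + (-1 + 76*(-503))/(-1/99086) = -473332*1/39351 + (-1 - 38228)*(-99086) = -473332/39351 - 38229*(-99086) = -473332/39351 + 3787958694 = 149059962094262/39351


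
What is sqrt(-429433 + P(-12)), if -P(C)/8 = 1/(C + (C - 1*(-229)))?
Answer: I*sqrt(18046923465)/205 ≈ 655.31*I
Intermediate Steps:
P(C) = -8/(229 + 2*C) (P(C) = -8/(C + (C - 1*(-229))) = -8/(C + (C + 229)) = -8/(C + (229 + C)) = -8/(229 + 2*C))
sqrt(-429433 + P(-12)) = sqrt(-429433 - 8/(229 + 2*(-12))) = sqrt(-429433 - 8/(229 - 24)) = sqrt(-429433 - 8/205) = sqrt(-88033773/205) = I*sqrt(18046923465)/205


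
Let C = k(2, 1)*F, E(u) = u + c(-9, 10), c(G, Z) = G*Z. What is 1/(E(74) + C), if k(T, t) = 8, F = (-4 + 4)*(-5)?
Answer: -1/16 ≈ -0.062500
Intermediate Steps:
F = 0 (F = 0*(-5) = 0)
E(u) = -90 + u (E(u) = u - 9*10 = u - 90 = -90 + u)
C = 0 (C = 8*0 = 0)
1/(E(74) + C) = 1/((-90 + 74) + 0) = 1/(-16 + 0) = 1/(-16) = -1/16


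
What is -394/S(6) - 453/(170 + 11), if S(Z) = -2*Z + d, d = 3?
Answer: 67237/1629 ≈ 41.275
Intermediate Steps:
S(Z) = 3 - 2*Z (S(Z) = -2*Z + 3 = 3 - 2*Z)
-394/S(6) - 453/(170 + 11) = -394/(3 - 2*6) - 453/(170 + 11) = -394/(3 - 12) - 453/181 = -394/(-9) - 453*1/181 = -394*(-1/9) - 453/181 = 394/9 - 453/181 = 67237/1629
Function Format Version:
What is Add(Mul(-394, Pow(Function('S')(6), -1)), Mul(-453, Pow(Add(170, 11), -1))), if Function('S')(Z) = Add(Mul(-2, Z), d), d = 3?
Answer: Rational(67237, 1629) ≈ 41.275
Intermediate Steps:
Function('S')(Z) = Add(3, Mul(-2, Z)) (Function('S')(Z) = Add(Mul(-2, Z), 3) = Add(3, Mul(-2, Z)))
Add(Mul(-394, Pow(Function('S')(6), -1)), Mul(-453, Pow(Add(170, 11), -1))) = Add(Mul(-394, Pow(Add(3, Mul(-2, 6)), -1)), Mul(-453, Pow(Add(170, 11), -1))) = Add(Mul(-394, Pow(Add(3, -12), -1)), Mul(-453, Pow(181, -1))) = Add(Mul(-394, Pow(-9, -1)), Mul(-453, Rational(1, 181))) = Add(Mul(-394, Rational(-1, 9)), Rational(-453, 181)) = Add(Rational(394, 9), Rational(-453, 181)) = Rational(67237, 1629)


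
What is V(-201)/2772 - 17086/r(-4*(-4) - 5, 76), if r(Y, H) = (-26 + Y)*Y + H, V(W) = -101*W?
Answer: 16389727/82236 ≈ 199.30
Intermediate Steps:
r(Y, H) = H + Y*(-26 + Y) (r(Y, H) = Y*(-26 + Y) + H = H + Y*(-26 + Y))
V(-201)/2772 - 17086/r(-4*(-4) - 5, 76) = -101*(-201)/2772 - 17086/(76 + (-4*(-4) - 5)**2 - 26*(-4*(-4) - 5)) = 20301*(1/2772) - 17086/(76 + (16 - 5)**2 - 26*(16 - 5)) = 6767/924 - 17086/(76 + 11**2 - 26*11) = 6767/924 - 17086/(76 + 121 - 286) = 6767/924 - 17086/(-89) = 6767/924 - 17086*(-1/89) = 6767/924 + 17086/89 = 16389727/82236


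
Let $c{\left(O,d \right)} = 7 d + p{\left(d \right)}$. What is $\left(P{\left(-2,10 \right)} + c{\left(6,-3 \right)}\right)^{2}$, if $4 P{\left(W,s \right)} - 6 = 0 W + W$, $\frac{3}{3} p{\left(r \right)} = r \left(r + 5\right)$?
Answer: $676$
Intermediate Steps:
$p{\left(r \right)} = r \left(5 + r\right)$ ($p{\left(r \right)} = r \left(r + 5\right) = r \left(5 + r\right)$)
$c{\left(O,d \right)} = 7 d + d \left(5 + d\right)$
$P{\left(W,s \right)} = \frac{3}{2} + \frac{W}{4}$ ($P{\left(W,s \right)} = \frac{3}{2} + \frac{0 W + W}{4} = \frac{3}{2} + \frac{0 + W}{4} = \frac{3}{2} + \frac{W}{4}$)
$\left(P{\left(-2,10 \right)} + c{\left(6,-3 \right)}\right)^{2} = \left(\left(\frac{3}{2} + \frac{1}{4} \left(-2\right)\right) - 3 \left(12 - 3\right)\right)^{2} = \left(\left(\frac{3}{2} - \frac{1}{2}\right) - 27\right)^{2} = \left(1 - 27\right)^{2} = \left(-26\right)^{2} = 676$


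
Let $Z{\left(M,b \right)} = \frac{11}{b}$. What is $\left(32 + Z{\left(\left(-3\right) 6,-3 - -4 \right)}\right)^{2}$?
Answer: $1849$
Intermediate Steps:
$\left(32 + Z{\left(\left(-3\right) 6,-3 - -4 \right)}\right)^{2} = \left(32 + \frac{11}{-3 - -4}\right)^{2} = \left(32 + \frac{11}{-3 + 4}\right)^{2} = \left(32 + \frac{11}{1}\right)^{2} = \left(32 + 11 \cdot 1\right)^{2} = \left(32 + 11\right)^{2} = 43^{2} = 1849$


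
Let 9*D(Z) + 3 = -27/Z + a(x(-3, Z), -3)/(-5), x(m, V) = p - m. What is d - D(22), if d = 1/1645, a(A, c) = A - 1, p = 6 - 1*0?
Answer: 211087/325710 ≈ 0.64808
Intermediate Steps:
p = 6 (p = 6 + 0 = 6)
x(m, V) = 6 - m
a(A, c) = -1 + A
D(Z) = -23/45 - 3/Z (D(Z) = -1/3 + (-27/Z + (-1 + (6 - 1*(-3)))/(-5))/9 = -1/3 + (-27/Z + (-1 + (6 + 3))*(-1/5))/9 = -1/3 + (-27/Z + (-1 + 9)*(-1/5))/9 = -1/3 + (-27/Z + 8*(-1/5))/9 = -1/3 + (-27/Z - 8/5)/9 = -1/3 + (-8/5 - 27/Z)/9 = -1/3 + (-8/45 - 3/Z) = -23/45 - 3/Z)
d = 1/1645 ≈ 0.00060790
d - D(22) = 1/1645 - (-23/45 - 3/22) = 1/1645 - 1*(-641/990) = 1/1645 + 641/990 = 211087/325710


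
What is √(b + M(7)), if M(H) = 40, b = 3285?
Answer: 5*√133 ≈ 57.663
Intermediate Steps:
√(b + M(7)) = √(3285 + 40) = √3325 = 5*√133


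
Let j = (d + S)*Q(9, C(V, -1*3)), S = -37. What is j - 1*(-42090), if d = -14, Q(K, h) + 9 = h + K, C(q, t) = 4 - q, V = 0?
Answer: 41886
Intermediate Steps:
Q(K, h) = -9 + K + h (Q(K, h) = -9 + (h + K) = -9 + (K + h) = -9 + K + h)
j = -204 (j = (-14 - 37)*(-9 + 9 + (4 - 1*0)) = -51*(-9 + 9 + (4 + 0)) = -51*(-9 + 9 + 4) = -51*4 = -204)
j - 1*(-42090) = -204 - 1*(-42090) = -204 + 42090 = 41886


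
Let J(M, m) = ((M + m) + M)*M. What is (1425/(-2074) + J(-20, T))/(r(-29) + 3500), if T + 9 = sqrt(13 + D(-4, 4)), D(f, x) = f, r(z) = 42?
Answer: 1906655/7346108 ≈ 0.25955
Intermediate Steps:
T = -6 (T = -9 + sqrt(13 - 4) = -9 + sqrt(9) = -9 + 3 = -6)
J(M, m) = M*(m + 2*M) (J(M, m) = (m + 2*M)*M = M*(m + 2*M))
(1425/(-2074) + J(-20, T))/(r(-29) + 3500) = (1425/(-2074) - 20*(-6 + 2*(-20)))/(42 + 3500) = (1425*(-1/2074) - 20*(-6 - 40))/3542 = (-1425/2074 - 20*(-46))*(1/3542) = (-1425/2074 + 920)*(1/3542) = (1906655/2074)*(1/3542) = 1906655/7346108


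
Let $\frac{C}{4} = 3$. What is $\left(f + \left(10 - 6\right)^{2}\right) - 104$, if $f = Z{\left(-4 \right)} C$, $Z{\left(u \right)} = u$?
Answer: $-136$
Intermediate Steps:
$C = 12$ ($C = 4 \cdot 3 = 12$)
$f = -48$ ($f = \left(-4\right) 12 = -48$)
$\left(f + \left(10 - 6\right)^{2}\right) - 104 = \left(-48 + \left(10 - 6\right)^{2}\right) - 104 = \left(-48 + 4^{2}\right) - 104 = \left(-48 + 16\right) - 104 = -32 - 104 = -136$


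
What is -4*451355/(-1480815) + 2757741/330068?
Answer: 935923121495/97753929084 ≈ 9.5743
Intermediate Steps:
-4*451355/(-1480815) + 2757741/330068 = -1805420*(-1/1480815) + 2757741*(1/330068) = 361084/296163 + 2757741/330068 = 935923121495/97753929084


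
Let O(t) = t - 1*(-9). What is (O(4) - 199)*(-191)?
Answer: 35526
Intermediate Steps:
O(t) = 9 + t (O(t) = t + 9 = 9 + t)
(O(4) - 199)*(-191) = ((9 + 4) - 199)*(-191) = (13 - 199)*(-191) = -186*(-191) = 35526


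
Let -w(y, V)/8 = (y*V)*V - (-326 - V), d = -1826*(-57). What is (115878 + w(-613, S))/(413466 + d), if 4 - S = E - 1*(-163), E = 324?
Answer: 572083195/258774 ≈ 2210.7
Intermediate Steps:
S = -483 (S = 4 - (324 - 1*(-163)) = 4 - (324 + 163) = 4 - 1*487 = 4 - 487 = -483)
d = 104082
w(y, V) = -2608 - 8*V - 8*y*V² (w(y, V) = -8*((y*V)*V - (-326 - V)) = -8*((V*y)*V + (326 + V)) = -8*(y*V² + (326 + V)) = -8*(326 + V + y*V²) = -2608 - 8*V - 8*y*V²)
(115878 + w(-613, S))/(413466 + d) = (115878 + (-2608 - 8*(-483) - 8*(-613)*(-483)²))/(413466 + 104082) = (115878 + (-2608 + 3864 - 8*(-613)*233289))/517548 = (115878 + (-2608 + 3864 + 1144049256))*(1/517548) = (115878 + 1144050512)*(1/517548) = 1144166390*(1/517548) = 572083195/258774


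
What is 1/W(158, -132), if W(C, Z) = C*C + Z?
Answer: 1/24832 ≈ 4.0271e-5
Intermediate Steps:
W(C, Z) = Z + C² (W(C, Z) = C² + Z = Z + C²)
1/W(158, -132) = 1/(-132 + 158²) = 1/(-132 + 24964) = 1/24832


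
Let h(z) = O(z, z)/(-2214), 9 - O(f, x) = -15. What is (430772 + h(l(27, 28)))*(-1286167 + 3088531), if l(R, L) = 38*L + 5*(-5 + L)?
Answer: 95498174832832/123 ≈ 7.7641e+11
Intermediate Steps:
O(f, x) = 24 (O(f, x) = 9 - 1*(-15) = 9 + 15 = 24)
l(R, L) = -25 + 43*L (l(R, L) = 38*L + (-25 + 5*L) = -25 + 43*L)
h(z) = -4/369 (h(z) = 24/(-2214) = 24*(-1/2214) = -4/369)
(430772 + h(l(27, 28)))*(-1286167 + 3088531) = (430772 - 4/369)*(-1286167 + 3088531) = (158954864/369)*1802364 = 95498174832832/123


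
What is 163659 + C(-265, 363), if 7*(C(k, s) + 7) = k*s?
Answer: 1049369/7 ≈ 1.4991e+5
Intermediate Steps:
C(k, s) = -7 + k*s/7 (C(k, s) = -7 + (k*s)/7 = -7 + k*s/7)
163659 + C(-265, 363) = 163659 + (-7 + (⅐)*(-265)*363) = 163659 + (-7 - 96195/7) = 163659 - 96244/7 = 1049369/7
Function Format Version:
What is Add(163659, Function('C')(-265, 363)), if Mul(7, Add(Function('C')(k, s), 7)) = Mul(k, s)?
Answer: Rational(1049369, 7) ≈ 1.4991e+5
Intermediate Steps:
Function('C')(k, s) = Add(-7, Mul(Rational(1, 7), k, s)) (Function('C')(k, s) = Add(-7, Mul(Rational(1, 7), Mul(k, s))) = Add(-7, Mul(Rational(1, 7), k, s)))
Add(163659, Function('C')(-265, 363)) = Add(163659, Add(-7, Mul(Rational(1, 7), -265, 363))) = Add(163659, Add(-7, Rational(-96195, 7))) = Add(163659, Rational(-96244, 7)) = Rational(1049369, 7)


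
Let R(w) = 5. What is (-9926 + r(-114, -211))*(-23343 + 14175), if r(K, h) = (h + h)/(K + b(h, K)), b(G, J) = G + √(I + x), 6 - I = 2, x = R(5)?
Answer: 14649318000/161 ≈ 9.0990e+7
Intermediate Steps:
x = 5
I = 4 (I = 6 - 1*2 = 6 - 2 = 4)
b(G, J) = 3 + G (b(G, J) = G + √(4 + 5) = G + √9 = G + 3 = 3 + G)
r(K, h) = 2*h/(3 + K + h) (r(K, h) = (h + h)/(K + (3 + h)) = (2*h)/(3 + K + h) = 2*h/(3 + K + h))
(-9926 + r(-114, -211))*(-23343 + 14175) = (-9926 + 2*(-211)/(3 - 114 - 211))*(-23343 + 14175) = (-9926 + 2*(-211)/(-322))*(-9168) = (-9926 + 2*(-211)*(-1/322))*(-9168) = (-9926 + 211/161)*(-9168) = -1597875/161*(-9168) = 14649318000/161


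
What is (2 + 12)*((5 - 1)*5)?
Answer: 280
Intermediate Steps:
(2 + 12)*((5 - 1)*5) = 14*(4*5) = 14*20 = 280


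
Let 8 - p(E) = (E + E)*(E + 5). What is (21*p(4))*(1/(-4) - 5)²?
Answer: -37044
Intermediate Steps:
p(E) = 8 - 2*E*(5 + E) (p(E) = 8 - (E + E)*(E + 5) = 8 - 2*E*(5 + E))
(21*p(4))*(1/(-4) - 5)² = (21*(8 - 10*4 - 2*4²))*(1/(-4) - 5)² = (21*(8 - 40 - 2*16))*(-¼ - 5)² = (21*(8 - 40 - 32))*(-21/4)² = (21*(-64))*(441/16) = -1344*441/16 = -37044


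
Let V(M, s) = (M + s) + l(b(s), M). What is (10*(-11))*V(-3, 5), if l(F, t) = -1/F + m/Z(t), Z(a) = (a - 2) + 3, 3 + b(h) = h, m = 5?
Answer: 110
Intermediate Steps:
b(h) = -3 + h
Z(a) = 1 + a (Z(a) = (-2 + a) + 3 = 1 + a)
l(F, t) = -1/F + 5/(1 + t)
V(M, s) = M + s + (-16 - M + 5*s)/((1 + M)*(-3 + s)) (V(M, s) = (M + s) + (-1 - M + 5*(-3 + s))/((-3 + s)*(1 + M)) = (M + s) + (-1 - M + (-15 + 5*s))/((-3 + s)*(1 + M)) = (M + s) + (-16 - M + 5*s)/((-3 + s)*(1 + M)) = (M + s) + (-16 - M + 5*s)/((1 + M)*(-3 + s)) = M + s + (-16 - M + 5*s)/((1 + M)*(-3 + s)))
(10*(-11))*V(-3, 5) = (10*(-11))*(-3 + 5 - 1/(-3 + 5) + 5/(1 - 3)) = -110*(-3 + 5 - 1/2 + 5/(-2)) = -110*(-3 + 5 - 1*½ + 5*(-½)) = -110*(-3 + 5 - ½ - 5/2) = -110*(-1) = 110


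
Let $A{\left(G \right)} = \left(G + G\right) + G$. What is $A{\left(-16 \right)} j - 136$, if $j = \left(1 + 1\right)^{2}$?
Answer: $-328$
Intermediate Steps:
$A{\left(G \right)} = 3 G$ ($A{\left(G \right)} = 2 G + G = 3 G$)
$j = 4$ ($j = 2^{2} = 4$)
$A{\left(-16 \right)} j - 136 = 3 \left(-16\right) 4 - 136 = \left(-48\right) 4 - 136 = -192 - 136 = -328$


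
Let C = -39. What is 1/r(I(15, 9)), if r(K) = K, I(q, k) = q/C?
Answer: -13/5 ≈ -2.6000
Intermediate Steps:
I(q, k) = -q/39 (I(q, k) = q/(-39) = q*(-1/39) = -q/39)
1/r(I(15, 9)) = 1/(-1/39*15) = 1/(-5/13) = -13/5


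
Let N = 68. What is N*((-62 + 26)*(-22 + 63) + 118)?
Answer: -92344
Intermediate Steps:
N*((-62 + 26)*(-22 + 63) + 118) = 68*((-62 + 26)*(-22 + 63) + 118) = 68*(-36*41 + 118) = 68*(-1476 + 118) = 68*(-1358) = -92344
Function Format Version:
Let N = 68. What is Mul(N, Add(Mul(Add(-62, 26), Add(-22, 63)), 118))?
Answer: -92344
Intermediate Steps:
Mul(N, Add(Mul(Add(-62, 26), Add(-22, 63)), 118)) = Mul(68, Add(Mul(Add(-62, 26), Add(-22, 63)), 118)) = Mul(68, Add(Mul(-36, 41), 118)) = Mul(68, Add(-1476, 118)) = Mul(68, -1358) = -92344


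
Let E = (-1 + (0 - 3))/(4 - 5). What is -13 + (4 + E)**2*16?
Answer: 1011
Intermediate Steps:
E = 4 (E = (-1 - 3)/(-1) = -4*(-1) = 4)
-13 + (4 + E)**2*16 = -13 + (4 + 4)**2*16 = -13 + 8**2*16 = -13 + 64*16 = -13 + 1024 = 1011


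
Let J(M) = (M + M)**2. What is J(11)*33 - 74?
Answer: 15898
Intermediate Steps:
J(M) = 4*M**2 (J(M) = (2*M)**2 = 4*M**2)
J(11)*33 - 74 = (4*11**2)*33 - 74 = (4*121)*33 - 74 = 484*33 - 74 = 15972 - 74 = 15898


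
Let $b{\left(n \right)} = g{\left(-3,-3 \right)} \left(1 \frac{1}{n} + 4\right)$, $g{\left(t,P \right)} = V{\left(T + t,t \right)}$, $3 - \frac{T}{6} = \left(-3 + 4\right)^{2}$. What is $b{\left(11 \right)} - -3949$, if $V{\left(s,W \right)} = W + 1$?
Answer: $\frac{43349}{11} \approx 3940.8$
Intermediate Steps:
$T = 12$ ($T = 18 - 6 \left(-3 + 4\right)^{2} = 18 - 6 \cdot 1^{2} = 18 - 6 = 12$)
$V{\left(s,W \right)} = 1 + W$
$g{\left(t,P \right)} = 1 + t$
$b{\left(n \right)} = -8 - \frac{2}{n}$ ($b{\left(n \right)} = \left(1 - 3\right) \left(1 \frac{1}{n} + 4\right) = - 2 \left(\frac{1}{n} + 4\right) = - 2 \left(4 + \frac{1}{n}\right) = -8 - \frac{2}{n}$)
$b{\left(11 \right)} - -3949 = \left(-8 - \frac{2}{11}\right) - -3949 = \left(-8 - \frac{2}{11}\right) + 3949 = - \frac{90}{11} + 3949 = \frac{43349}{11}$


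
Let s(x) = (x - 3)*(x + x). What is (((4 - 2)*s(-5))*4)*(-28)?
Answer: -17920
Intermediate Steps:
s(x) = 2*x*(-3 + x) (s(x) = (-3 + x)*(2*x) = 2*x*(-3 + x))
(((4 - 2)*s(-5))*4)*(-28) = (((4 - 2)*(2*(-5)*(-3 - 5)))*4)*(-28) = ((2*(2*(-5)*(-8)))*4)*(-28) = ((2*80)*4)*(-28) = (160*4)*(-28) = 640*(-28) = -17920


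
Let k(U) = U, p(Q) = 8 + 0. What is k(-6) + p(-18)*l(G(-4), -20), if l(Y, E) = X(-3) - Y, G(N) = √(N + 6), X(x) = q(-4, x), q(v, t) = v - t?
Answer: -14 - 8*√2 ≈ -25.314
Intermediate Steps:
p(Q) = 8
X(x) = -4 - x
G(N) = √(6 + N)
l(Y, E) = -1 - Y (l(Y, E) = (-4 - 1*(-3)) - Y = (-4 + 3) - Y = -1 - Y)
k(-6) + p(-18)*l(G(-4), -20) = -6 + 8*(-1 - √(6 - 4)) = -6 + 8*(-1 - √2) = -6 + (-8 - 8*√2) = -14 - 8*√2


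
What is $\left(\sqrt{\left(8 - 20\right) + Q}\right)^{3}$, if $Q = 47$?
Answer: $35 \sqrt{35} \approx 207.06$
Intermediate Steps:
$\left(\sqrt{\left(8 - 20\right) + Q}\right)^{3} = \left(\sqrt{\left(8 - 20\right) + 47}\right)^{3} = \left(\sqrt{-12 + 47}\right)^{3} = \left(\sqrt{35}\right)^{3} = 35 \sqrt{35}$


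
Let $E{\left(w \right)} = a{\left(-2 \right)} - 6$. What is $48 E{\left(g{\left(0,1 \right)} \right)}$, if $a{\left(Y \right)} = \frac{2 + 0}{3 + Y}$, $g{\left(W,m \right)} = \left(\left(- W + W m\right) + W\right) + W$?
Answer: $-192$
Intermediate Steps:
$g{\left(W,m \right)} = W + W m$ ($g{\left(W,m \right)} = W m + W = W + W m$)
$a{\left(Y \right)} = \frac{2}{3 + Y}$
$E{\left(w \right)} = -4$ ($E{\left(w \right)} = \frac{2}{3 - 2} - 6 = \frac{2}{1} - 6 = 2 \cdot 1 - 6 = 2 - 6 = -4$)
$48 E{\left(g{\left(0,1 \right)} \right)} = 48 \left(-4\right) = -192$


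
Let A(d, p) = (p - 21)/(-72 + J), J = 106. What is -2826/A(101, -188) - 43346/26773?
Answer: 2563397618/5595557 ≈ 458.11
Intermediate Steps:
A(d, p) = -21/34 + p/34 (A(d, p) = (p - 21)/(-72 + 106) = (-21 + p)/34 = (-21 + p)*(1/34) = -21/34 + p/34)
-2826/A(101, -188) - 43346/26773 = -2826/(-21/34 + (1/34)*(-188)) - 43346/26773 = -2826/(-21/34 - 94/17) - 43346*1/26773 = -2826/(-209/34) - 43346/26773 = -2826*(-34/209) - 43346/26773 = 96084/209 - 43346/26773 = 2563397618/5595557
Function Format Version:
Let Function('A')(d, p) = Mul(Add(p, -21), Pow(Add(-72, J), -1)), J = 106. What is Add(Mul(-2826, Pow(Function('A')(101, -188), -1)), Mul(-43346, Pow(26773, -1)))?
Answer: Rational(2563397618, 5595557) ≈ 458.11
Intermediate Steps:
Function('A')(d, p) = Add(Rational(-21, 34), Mul(Rational(1, 34), p)) (Function('A')(d, p) = Mul(Add(p, -21), Pow(Add(-72, 106), -1)) = Mul(Add(-21, p), Pow(34, -1)) = Mul(Add(-21, p), Rational(1, 34)) = Add(Rational(-21, 34), Mul(Rational(1, 34), p)))
Add(Mul(-2826, Pow(Function('A')(101, -188), -1)), Mul(-43346, Pow(26773, -1))) = Add(Mul(-2826, Pow(Add(Rational(-21, 34), Mul(Rational(1, 34), -188)), -1)), Mul(-43346, Pow(26773, -1))) = Add(Mul(-2826, Pow(Add(Rational(-21, 34), Rational(-94, 17)), -1)), Mul(-43346, Rational(1, 26773))) = Add(Mul(-2826, Pow(Rational(-209, 34), -1)), Rational(-43346, 26773)) = Add(Mul(-2826, Rational(-34, 209)), Rational(-43346, 26773)) = Add(Rational(96084, 209), Rational(-43346, 26773)) = Rational(2563397618, 5595557)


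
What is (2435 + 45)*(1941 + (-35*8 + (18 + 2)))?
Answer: 4168880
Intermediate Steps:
(2435 + 45)*(1941 + (-35*8 + (18 + 2))) = 2480*(1941 + (-280 + 20)) = 2480*(1941 - 260) = 2480*1681 = 4168880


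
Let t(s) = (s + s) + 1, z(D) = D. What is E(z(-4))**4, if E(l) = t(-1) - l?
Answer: 81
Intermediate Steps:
t(s) = 1 + 2*s (t(s) = 2*s + 1 = 1 + 2*s)
E(l) = -1 - l (E(l) = (1 + 2*(-1)) - l = (1 - 2) - l = -1 - l)
E(z(-4))**4 = (-1 - 1*(-4))**4 = (-1 + 4)**4 = 3**4 = 81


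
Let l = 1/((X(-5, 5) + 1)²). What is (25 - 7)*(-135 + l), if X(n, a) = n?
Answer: -19431/8 ≈ -2428.9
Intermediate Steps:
l = 1/16 (l = 1/((-5 + 1)²) = 1/((-4)²) = 1/16 ≈ 0.062500)
(25 - 7)*(-135 + l) = (25 - 7)*(-135 + 1/16) = 18*(-2159/16) = -19431/8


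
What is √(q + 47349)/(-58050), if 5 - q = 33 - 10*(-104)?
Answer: -√46281/58050 ≈ -0.0037059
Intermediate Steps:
q = -1068 (q = 5 - (33 - 10*(-104)) = 5 - (33 + 1040) = 5 - 1*1073 = 5 - 1073 = -1068)
√(q + 47349)/(-58050) = √(-1068 + 47349)/(-58050) = √46281*(-1/58050) = -√46281/58050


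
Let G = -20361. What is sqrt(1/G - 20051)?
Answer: 2*I*sqrt(2078137381683)/20361 ≈ 141.6*I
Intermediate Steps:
sqrt(1/G - 20051) = sqrt(1/(-20361) - 20051) = sqrt(-1/20361 - 20051) = sqrt(-408258412/20361) = 2*I*sqrt(2078137381683)/20361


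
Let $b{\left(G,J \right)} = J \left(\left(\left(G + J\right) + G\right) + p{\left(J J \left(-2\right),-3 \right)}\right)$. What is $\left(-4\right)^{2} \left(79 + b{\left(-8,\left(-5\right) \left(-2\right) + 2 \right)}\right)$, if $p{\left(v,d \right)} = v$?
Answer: $-54800$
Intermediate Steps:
$b{\left(G,J \right)} = J \left(J - 2 J^{2} + 2 G\right)$ ($b{\left(G,J \right)} = J \left(\left(\left(G + J\right) + G\right) + J J \left(-2\right)\right) = J \left(\left(J + 2 G\right) + J^{2} \left(-2\right)\right) = J \left(\left(J + 2 G\right) - 2 J^{2}\right) = J \left(J - 2 J^{2} + 2 G\right)$)
$\left(-4\right)^{2} \left(79 + b{\left(-8,\left(-5\right) \left(-2\right) + 2 \right)}\right) = \left(-4\right)^{2} \left(79 + \left(\left(-5\right) \left(-2\right) + 2\right) \left(\left(\left(-5\right) \left(-2\right) + 2\right) - 2 \left(\left(-5\right) \left(-2\right) + 2\right)^{2} + 2 \left(-8\right)\right)\right) = 16 \left(79 + \left(10 + 2\right) \left(\left(10 + 2\right) - 2 \left(10 + 2\right)^{2} - 16\right)\right) = 16 \left(79 + 12 \left(12 - 2 \cdot 12^{2} - 16\right)\right) = 16 \left(79 + 12 \left(12 - 288 - 16\right)\right) = 16 \left(79 + 12 \left(-292\right)\right) = 16 \left(79 - 3504\right) = 16 \left(-3425\right) = -54800$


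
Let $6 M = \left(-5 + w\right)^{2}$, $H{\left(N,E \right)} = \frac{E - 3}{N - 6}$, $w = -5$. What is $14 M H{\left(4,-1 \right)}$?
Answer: $\frac{1400}{3} \approx 466.67$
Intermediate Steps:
$H{\left(N,E \right)} = \frac{-3 + E}{-6 + N}$
$M = \frac{50}{3}$ ($M = \frac{\left(-5 - 5\right)^{2}}{6} = \frac{\left(-10\right)^{2}}{6} = \frac{1}{6} \cdot 100 = \frac{50}{3} \approx 16.667$)
$14 M H{\left(4,-1 \right)} = 14 \cdot \frac{50}{3} \frac{-3 - 1}{-6 + 4} = \frac{700 \frac{1}{-2} \left(-4\right)}{3} = \frac{700 \left(\left(- \frac{1}{2}\right) \left(-4\right)\right)}{3} = \frac{700}{3} \cdot 2 = \frac{1400}{3}$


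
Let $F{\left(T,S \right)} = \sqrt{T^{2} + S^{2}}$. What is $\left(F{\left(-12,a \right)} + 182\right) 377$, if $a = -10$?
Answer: $68614 + 754 \sqrt{61} \approx 74503.0$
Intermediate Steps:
$F{\left(T,S \right)} = \sqrt{S^{2} + T^{2}}$
$\left(F{\left(-12,a \right)} + 182\right) 377 = \left(\sqrt{\left(-10\right)^{2} + \left(-12\right)^{2}} + 182\right) 377 = \left(\sqrt{100 + 144} + 182\right) 377 = \left(\sqrt{244} + 182\right) 377 = \left(2 \sqrt{61} + 182\right) 377 = \left(182 + 2 \sqrt{61}\right) 377 = 68614 + 754 \sqrt{61}$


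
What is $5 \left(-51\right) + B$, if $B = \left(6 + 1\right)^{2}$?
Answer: $-206$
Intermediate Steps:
$B = 49$ ($B = 7^{2} = 49$)
$5 \left(-51\right) + B = 5 \left(-51\right) + 49 = -255 + 49 = -206$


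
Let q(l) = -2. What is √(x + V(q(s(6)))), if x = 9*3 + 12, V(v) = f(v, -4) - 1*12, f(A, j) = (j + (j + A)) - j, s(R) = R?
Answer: √21 ≈ 4.5826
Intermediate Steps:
f(A, j) = A + j (f(A, j) = (j + (A + j)) - j = (A + 2*j) - j = A + j)
V(v) = -16 + v (V(v) = (v - 4) - 1*12 = (-4 + v) - 12 = -16 + v)
x = 39 (x = 27 + 12 = 39)
√(x + V(q(s(6)))) = √(39 + (-16 - 2)) = √(39 - 18) = √21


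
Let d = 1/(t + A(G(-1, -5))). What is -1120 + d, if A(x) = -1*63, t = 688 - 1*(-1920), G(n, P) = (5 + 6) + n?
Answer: -2850399/2545 ≈ -1120.0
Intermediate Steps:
G(n, P) = 11 + n
t = 2608 (t = 688 + 1920 = 2608)
A(x) = -63
d = 1/2545 (d = 1/(2608 - 63) = 1/2545 ≈ 0.00039293)
-1120 + d = -1120 + 1/2545 = -2850399/2545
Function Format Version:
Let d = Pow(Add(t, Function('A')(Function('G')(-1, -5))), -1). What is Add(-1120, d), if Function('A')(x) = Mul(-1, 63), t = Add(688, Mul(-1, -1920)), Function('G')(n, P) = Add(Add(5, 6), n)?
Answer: Rational(-2850399, 2545) ≈ -1120.0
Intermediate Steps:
Function('G')(n, P) = Add(11, n)
t = 2608 (t = Add(688, 1920) = 2608)
Function('A')(x) = -63
d = Rational(1, 2545) (d = Pow(Add(2608, -63), -1) = Pow(2545, -1) = Rational(1, 2545) ≈ 0.00039293)
Add(-1120, d) = Add(-1120, Rational(1, 2545)) = Rational(-2850399, 2545)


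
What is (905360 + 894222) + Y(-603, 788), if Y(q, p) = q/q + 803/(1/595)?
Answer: 2277368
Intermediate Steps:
Y(q, p) = 477786 (Y(q, p) = 1 + 803/(1/595) = 1 + 803*595 = 1 + 477785 = 477786)
(905360 + 894222) + Y(-603, 788) = (905360 + 894222) + 477786 = 1799582 + 477786 = 2277368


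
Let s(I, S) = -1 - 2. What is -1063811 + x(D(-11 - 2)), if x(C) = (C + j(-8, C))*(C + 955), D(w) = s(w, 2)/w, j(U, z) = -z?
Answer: -1063811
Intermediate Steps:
s(I, S) = -3
D(w) = -3/w
x(C) = 0 (x(C) = (C - C)*(C + 955) = 0*(955 + C) = 0)
-1063811 + x(D(-11 - 2)) = -1063811 + 0 = -1063811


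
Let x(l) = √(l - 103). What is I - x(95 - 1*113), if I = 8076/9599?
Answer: 8076/9599 - 11*I ≈ 0.84134 - 11.0*I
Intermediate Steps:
x(l) = √(-103 + l)
I = 8076/9599 (I = 8076*(1/9599) = 8076/9599 ≈ 0.84134)
I - x(95 - 1*113) = 8076/9599 - √(-103 + (95 - 1*113)) = 8076/9599 - √(-103 + (95 - 113)) = 8076/9599 - √(-103 - 18) = 8076/9599 - √(-121) = 8076/9599 - 11*I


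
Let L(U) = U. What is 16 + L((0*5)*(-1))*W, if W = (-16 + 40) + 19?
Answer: 16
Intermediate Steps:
W = 43 (W = 24 + 19 = 43)
16 + L((0*5)*(-1))*W = 16 + ((0*5)*(-1))*43 = 16 + (0*(-1))*43 = 16 + 0*43 = 16 + 0 = 16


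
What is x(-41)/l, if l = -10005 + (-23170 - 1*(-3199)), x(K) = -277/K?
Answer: -277/1229016 ≈ -0.00022538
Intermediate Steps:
l = -29976 (l = -10005 + (-23170 + 3199) = -10005 - 19971 = -29976)
x(-41)/l = -277/(-41)/(-29976) = -277*(-1/41)*(-1/29976) = (277/41)*(-1/29976) = -277/1229016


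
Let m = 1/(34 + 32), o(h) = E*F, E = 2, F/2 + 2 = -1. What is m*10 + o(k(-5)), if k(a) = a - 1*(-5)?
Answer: -391/33 ≈ -11.848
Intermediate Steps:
F = -6 (F = -4 + 2*(-1) = -4 - 2 = -6)
k(a) = 5 + a (k(a) = a + 5 = 5 + a)
o(h) = -12 (o(h) = 2*(-6) = -12)
m = 1/66 ≈ 0.015152
m*10 + o(k(-5)) = (1/66)*10 - 12 = 5/33 - 12 = -391/33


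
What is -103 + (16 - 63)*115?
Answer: -5508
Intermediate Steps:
-103 + (16 - 63)*115 = -103 - 47*115 = -103 - 5405 = -5508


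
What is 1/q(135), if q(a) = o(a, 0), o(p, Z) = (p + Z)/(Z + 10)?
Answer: 2/27 ≈ 0.074074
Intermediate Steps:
o(p, Z) = (Z + p)/(10 + Z)
q(a) = a/10 (q(a) = (0 + a)/(10 + 0) = a/10)
1/q(135) = 1/((1/10)*135) = 1/(27/2) = 2/27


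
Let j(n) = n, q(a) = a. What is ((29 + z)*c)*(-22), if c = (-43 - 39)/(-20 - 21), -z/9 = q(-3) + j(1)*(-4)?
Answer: -4048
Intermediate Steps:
z = 63 (z = -9*(-3 + 1*(-4)) = -9*(-3 - 4) = -9*(-7) = 63)
c = 2 (c = -82/(-41) = -82*(-1/41) = 2)
((29 + z)*c)*(-22) = ((29 + 63)*2)*(-22) = (92*2)*(-22) = 184*(-22) = -4048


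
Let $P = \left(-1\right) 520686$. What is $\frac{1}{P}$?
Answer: $- \frac{1}{520686} \approx -1.9205 \cdot 10^{-6}$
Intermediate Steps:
$P = -520686$
$\frac{1}{P} = \frac{1}{-520686} = - \frac{1}{520686}$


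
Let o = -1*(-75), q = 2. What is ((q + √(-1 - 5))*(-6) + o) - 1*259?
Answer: -196 - 6*I*√6 ≈ -196.0 - 14.697*I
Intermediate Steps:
o = 75
((q + √(-1 - 5))*(-6) + o) - 1*259 = ((2 + √(-1 - 5))*(-6) + 75) - 1*259 = ((2 + √(-6))*(-6) + 75) - 259 = ((2 + I*√6)*(-6) + 75) - 259 = ((-12 - 6*I*√6) + 75) - 259 = (63 - 6*I*√6) - 259 = -196 - 6*I*√6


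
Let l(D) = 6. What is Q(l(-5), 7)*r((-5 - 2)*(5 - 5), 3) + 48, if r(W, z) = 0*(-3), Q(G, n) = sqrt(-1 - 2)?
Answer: 48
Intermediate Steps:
Q(G, n) = I*sqrt(3) (Q(G, n) = sqrt(-3) = I*sqrt(3))
r(W, z) = 0
Q(l(-5), 7)*r((-5 - 2)*(5 - 5), 3) + 48 = (I*sqrt(3))*0 + 48 = 0 + 48 = 48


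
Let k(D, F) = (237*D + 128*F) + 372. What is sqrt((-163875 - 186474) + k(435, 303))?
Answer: 3*I*sqrt(23122) ≈ 456.18*I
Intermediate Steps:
k(D, F) = 372 + 128*F + 237*D (k(D, F) = (128*F + 237*D) + 372 = 372 + 128*F + 237*D)
sqrt((-163875 - 186474) + k(435, 303)) = sqrt((-163875 - 186474) + (372 + 128*303 + 237*435)) = sqrt(-350349 + (372 + 38784 + 103095)) = sqrt(-350349 + 142251) = sqrt(-208098) = 3*I*sqrt(23122)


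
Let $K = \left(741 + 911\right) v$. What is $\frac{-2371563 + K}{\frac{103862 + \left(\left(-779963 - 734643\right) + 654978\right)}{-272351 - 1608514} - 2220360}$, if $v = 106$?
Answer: $\frac{27001488955}{27295402978} \approx 0.98923$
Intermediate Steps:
$K = 175112$ ($K = \left(741 + 911\right) 106 = 1652 \cdot 106 = 175112$)
$\frac{-2371563 + K}{\frac{103862 + \left(\left(-779963 - 734643\right) + 654978\right)}{-272351 - 1608514} - 2220360} = \frac{-2371563 + 175112}{\frac{103862 + \left(\left(-779963 - 734643\right) + 654978\right)}{-272351 - 1608514} - 2220360} = - \frac{2196451}{\frac{103862 + \left(-1514606 + 654978\right)}{-1880865} - 2220360} = - \frac{2196451}{\left(103862 - 859628\right) \left(- \frac{1}{1880865}\right) - 2220360} = - \frac{2196451}{\left(-755766\right) \left(- \frac{1}{1880865}\right) - 2220360} = - \frac{2196451}{\frac{83974}{208985} - 2220360} = - \frac{2196451}{- \frac{464021850626}{208985}} = \left(-2196451\right) \left(- \frac{208985}{464021850626}\right) = \frac{27001488955}{27295402978}$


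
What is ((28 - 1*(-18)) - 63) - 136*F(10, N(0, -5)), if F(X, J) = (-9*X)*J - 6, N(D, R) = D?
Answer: 799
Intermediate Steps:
F(X, J) = -6 - 9*J*X (F(X, J) = -9*J*X - 6 = -6 - 9*J*X)
((28 - 1*(-18)) - 63) - 136*F(10, N(0, -5)) = ((28 - 1*(-18)) - 63) - 136*(-6 - 9*0*10) = ((28 + 18) - 63) - 136*(-6 + 0) = (46 - 63) - 136*(-6) = -17 + 816 = 799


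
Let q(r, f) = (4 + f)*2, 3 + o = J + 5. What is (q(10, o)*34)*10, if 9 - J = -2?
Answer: 11560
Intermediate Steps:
J = 11 (J = 9 - 1*(-2) = 9 + 2 = 11)
o = 13 (o = -3 + (11 + 5) = -3 + 16 = 13)
q(r, f) = 8 + 2*f
(q(10, o)*34)*10 = ((8 + 2*13)*34)*10 = ((8 + 26)*34)*10 = (34*34)*10 = 1156*10 = 11560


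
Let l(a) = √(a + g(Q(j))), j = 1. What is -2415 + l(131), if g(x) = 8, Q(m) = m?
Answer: -2415 + √139 ≈ -2403.2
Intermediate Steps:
l(a) = √(8 + a) (l(a) = √(a + 8) = √(8 + a))
-2415 + l(131) = -2415 + √(8 + 131) = -2415 + √139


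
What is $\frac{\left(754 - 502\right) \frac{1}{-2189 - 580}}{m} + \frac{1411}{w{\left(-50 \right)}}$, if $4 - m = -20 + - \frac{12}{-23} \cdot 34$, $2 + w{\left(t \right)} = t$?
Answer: $- \frac{75176}{2769} \approx -27.149$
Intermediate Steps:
$w{\left(t \right)} = -2 + t$
$m = \frac{144}{23}$ ($m = 4 - \left(-20 + - \frac{12}{-23} \cdot 34\right) = 4 - \left(-20 + \left(-12\right) \left(- \frac{1}{23}\right) 34\right) = 4 - \left(-20 + \frac{12}{23} \cdot 34\right) = 4 - \left(-20 + \frac{408}{23}\right) = 4 - - \frac{52}{23} = 4 + \frac{52}{23} = \frac{144}{23} \approx 6.2609$)
$\frac{\left(754 - 502\right) \frac{1}{-2189 - 580}}{m} + \frac{1411}{w{\left(-50 \right)}} = \frac{\left(754 - 502\right) \frac{1}{-2189 - 580}}{\frac{144}{23}} + \frac{1411}{-2 - 50} = \frac{252}{-2769} \cdot \frac{23}{144} + \frac{1411}{-52} = 252 \left(- \frac{1}{2769}\right) \frac{23}{144} + 1411 \left(- \frac{1}{52}\right) = \left(- \frac{84}{923}\right) \frac{23}{144} - \frac{1411}{52} = - \frac{161}{11076} - \frac{1411}{52} = - \frac{75176}{2769}$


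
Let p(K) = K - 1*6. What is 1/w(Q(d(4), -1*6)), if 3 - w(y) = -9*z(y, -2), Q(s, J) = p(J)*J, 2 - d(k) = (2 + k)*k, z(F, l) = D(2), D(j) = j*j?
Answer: 1/39 ≈ 0.025641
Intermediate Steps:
D(j) = j²
z(F, l) = 4 (z(F, l) = 2² = 4)
d(k) = 2 - k*(2 + k) (d(k) = 2 - (2 + k)*k = 2 - k*(2 + k))
p(K) = -6 + K (p(K) = K - 6 = -6 + K)
Q(s, J) = J*(-6 + J) (Q(s, J) = (-6 + J)*J = J*(-6 + J))
w(y) = 39 (w(y) = 3 - (-9)*4 = 3 - 1*(-36) = 3 + 36 = 39)
1/w(Q(d(4), -1*6)) = 1/39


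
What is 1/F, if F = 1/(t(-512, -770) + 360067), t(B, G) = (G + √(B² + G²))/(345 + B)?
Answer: 60131959/167 - 2*√213761/167 ≈ 3.6007e+5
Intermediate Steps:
t(B, G) = (G + √(B² + G²))/(345 + B)
F = 1/(60131959/167 - 2*√213761/167) (F = 1/((-770 + √((-512)² + (-770)²))/(345 - 512) + 360067) = 1/((-770 + √(262144 + 592900))/(-167) + 360067) = 1/(-(-770 + √855044)/167 + 360067) = 1/(-(-770 + 2*√213761)/167 + 360067) = 1/((770/167 - 2*√213761/167) + 360067) = 1/(60131959/167 - 2*√213761/167) ≈ 2.7773e-6)
1/F = 1/(10042037153/3615852492322637 + 334*√213761/3615852492322637)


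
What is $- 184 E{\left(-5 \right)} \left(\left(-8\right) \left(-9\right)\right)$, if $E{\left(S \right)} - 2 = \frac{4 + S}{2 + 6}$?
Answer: $-24840$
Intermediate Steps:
$E{\left(S \right)} = \frac{5}{2} + \frac{S}{8}$ ($E{\left(S \right)} = 2 + \frac{4 + S}{2 + 6} = 2 + \frac{4 + S}{8} = 2 + \left(4 + S\right) \frac{1}{8} = 2 + \left(\frac{1}{2} + \frac{S}{8}\right) = \frac{5}{2} + \frac{S}{8}$)
$- 184 E{\left(-5 \right)} \left(\left(-8\right) \left(-9\right)\right) = - 184 \left(\frac{5}{2} + \frac{1}{8} \left(-5\right)\right) \left(\left(-8\right) \left(-9\right)\right) = - 184 \left(\frac{5}{2} - \frac{5}{8}\right) 72 = \left(-184\right) \frac{15}{8} \cdot 72 = \left(-345\right) 72 = -24840$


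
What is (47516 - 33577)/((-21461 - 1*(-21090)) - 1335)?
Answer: -13939/1706 ≈ -8.1706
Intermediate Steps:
(47516 - 33577)/((-21461 - 1*(-21090)) - 1335) = 13939/((-21461 + 21090) - 1335) = 13939/(-371 - 1335) = 13939/(-1706) = 13939*(-1/1706) = -13939/1706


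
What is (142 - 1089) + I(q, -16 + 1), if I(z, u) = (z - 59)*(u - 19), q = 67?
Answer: -1219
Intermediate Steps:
I(z, u) = (-59 + z)*(-19 + u)
(142 - 1089) + I(q, -16 + 1) = (142 - 1089) + (1121 - 59*(-16 + 1) - 19*67 + (-16 + 1)*67) = -947 + (1121 - 59*(-15) - 1273 - 15*67) = -947 + (1121 + 885 - 1273 - 1005) = -947 - 272 = -1219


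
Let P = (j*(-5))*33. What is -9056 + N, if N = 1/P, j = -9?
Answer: -13448159/1485 ≈ -9056.0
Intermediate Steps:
P = 1485 (P = -9*(-5)*33 = 45*33 = 1485)
N = 1/1485 ≈ 0.00067340
-9056 + N = -9056 + 1/1485 = -13448159/1485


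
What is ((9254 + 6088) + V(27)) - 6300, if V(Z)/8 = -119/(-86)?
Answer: 389282/43 ≈ 9053.1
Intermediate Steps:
V(Z) = 476/43 (V(Z) = 8*(-119/(-86)) = 8*(-119*(-1/86)) = 8*(119/86) = 476/43)
((9254 + 6088) + V(27)) - 6300 = ((9254 + 6088) + 476/43) - 6300 = (15342 + 476/43) - 6300 = 660182/43 - 6300 = 389282/43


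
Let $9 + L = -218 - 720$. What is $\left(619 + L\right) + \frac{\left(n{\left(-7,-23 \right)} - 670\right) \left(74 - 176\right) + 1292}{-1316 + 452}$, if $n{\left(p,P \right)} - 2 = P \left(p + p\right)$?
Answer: $- \frac{39997}{108} \approx -370.34$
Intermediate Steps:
$n{\left(p,P \right)} = 2 + 2 P p$ ($n{\left(p,P \right)} = 2 + P \left(p + p\right) = 2 + P 2 p = 2 + 2 P p$)
$L = -947$ ($L = -9 - 938 = -947$)
$\left(619 + L\right) + \frac{\left(n{\left(-7,-23 \right)} - 670\right) \left(74 - 176\right) + 1292}{-1316 + 452} = \left(619 - 947\right) + \frac{\left(\left(2 + 2 \left(-23\right) \left(-7\right)\right) - 670\right) \left(74 - 176\right) + 1292}{-1316 + 452} = -328 + \frac{\left(\left(2 + 322\right) - 670\right) \left(-102\right) + 1292}{-864} = -328 + \left(\left(324 - 670\right) \left(-102\right) + 1292\right) \left(- \frac{1}{864}\right) = -328 + \left(\left(-346\right) \left(-102\right) + 1292\right) \left(- \frac{1}{864}\right) = -328 + \left(35292 + 1292\right) \left(- \frac{1}{864}\right) = -328 + 36584 \left(- \frac{1}{864}\right) = -328 - \frac{4573}{108} = - \frac{39997}{108}$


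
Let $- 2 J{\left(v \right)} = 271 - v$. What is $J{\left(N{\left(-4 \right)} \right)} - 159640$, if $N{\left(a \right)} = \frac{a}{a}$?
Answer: $-159775$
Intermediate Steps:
$N{\left(a \right)} = 1$
$J{\left(v \right)} = - \frac{271}{2} + \frac{v}{2}$ ($J{\left(v \right)} = - \frac{271 - v}{2} = - \frac{271}{2} + \frac{v}{2}$)
$J{\left(N{\left(-4 \right)} \right)} - 159640 = \left(- \frac{271}{2} + \frac{1}{2} \cdot 1\right) - 159640 = \left(- \frac{271}{2} + \frac{1}{2}\right) - 159640 = -135 - 159640 = -159775$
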